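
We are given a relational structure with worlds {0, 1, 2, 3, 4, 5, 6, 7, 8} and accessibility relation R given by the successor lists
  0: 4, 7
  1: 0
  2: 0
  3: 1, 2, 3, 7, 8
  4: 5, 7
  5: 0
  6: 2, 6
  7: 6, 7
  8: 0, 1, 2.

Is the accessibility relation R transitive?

No

Transitive: no — 0 R 4 and 4 R 5, but not 0 R 5.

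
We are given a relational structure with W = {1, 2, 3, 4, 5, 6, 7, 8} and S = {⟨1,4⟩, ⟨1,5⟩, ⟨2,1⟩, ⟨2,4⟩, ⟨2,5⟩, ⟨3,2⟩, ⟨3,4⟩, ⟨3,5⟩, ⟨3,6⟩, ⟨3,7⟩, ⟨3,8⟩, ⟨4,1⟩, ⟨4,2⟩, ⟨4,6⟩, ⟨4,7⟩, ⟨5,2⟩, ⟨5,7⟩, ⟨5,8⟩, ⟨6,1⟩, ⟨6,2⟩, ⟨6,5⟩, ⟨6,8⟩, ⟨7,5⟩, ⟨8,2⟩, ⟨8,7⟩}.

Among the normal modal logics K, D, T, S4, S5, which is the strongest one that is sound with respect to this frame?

D

Serial (axiom D): yes — every world has a successor (e.g. 1 S 4).
Reflexive (axiom T): no — 1 is not related to itself.
Transitive (axiom 4): no — 1 S 4 and 4 S 2, but not 1 S 2.
Euclidean (axiom 5): no — 1 S 4 and 1 S 5, but not 4 S 5.
So F validates K, D; T would additionally require S to be reflexive. The strongest is D.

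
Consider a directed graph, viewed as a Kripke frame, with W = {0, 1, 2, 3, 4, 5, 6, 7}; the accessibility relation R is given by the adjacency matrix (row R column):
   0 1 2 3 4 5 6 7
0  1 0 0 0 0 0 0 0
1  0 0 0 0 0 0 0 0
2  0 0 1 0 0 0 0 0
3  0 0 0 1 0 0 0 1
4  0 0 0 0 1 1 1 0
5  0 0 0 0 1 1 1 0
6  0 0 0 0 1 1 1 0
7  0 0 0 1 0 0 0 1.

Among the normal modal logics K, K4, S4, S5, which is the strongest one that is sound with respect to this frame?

K4

Transitive (axiom 4): yes — every two-step R-path is closed by a direct edge.
Reflexive (axiom T): no — 1 is not related to itself.
Euclidean (axiom 5): yes — any two successors of a common world are R-related.
So F validates K, K4; S4 would additionally require R to be reflexive. The strongest is K4.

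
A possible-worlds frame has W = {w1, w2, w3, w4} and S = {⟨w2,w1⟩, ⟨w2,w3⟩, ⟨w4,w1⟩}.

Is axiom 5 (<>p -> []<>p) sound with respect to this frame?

No

Axiom 5 corresponds to the accessibility relation being Euclidean.
Euclidean: no — w2 S w1 and w2 S w3, but not w1 S w3.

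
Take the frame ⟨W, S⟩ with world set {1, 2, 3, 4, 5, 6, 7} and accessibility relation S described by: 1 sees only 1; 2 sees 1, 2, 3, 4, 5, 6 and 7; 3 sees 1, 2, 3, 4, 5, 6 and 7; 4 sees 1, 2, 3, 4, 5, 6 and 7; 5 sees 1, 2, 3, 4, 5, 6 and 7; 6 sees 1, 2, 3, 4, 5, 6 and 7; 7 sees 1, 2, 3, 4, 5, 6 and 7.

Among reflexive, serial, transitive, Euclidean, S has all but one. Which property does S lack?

Euclidean

Reflexive: yes — every world is S-related to itself.
Serial: yes — every world has a successor (e.g. 1 S 1).
Transitive: yes — every two-step S-path is closed by a direct edge.
Euclidean: no — 2 S 1 and 2 S 3, but not 1 S 3.
Only Euclidean fails.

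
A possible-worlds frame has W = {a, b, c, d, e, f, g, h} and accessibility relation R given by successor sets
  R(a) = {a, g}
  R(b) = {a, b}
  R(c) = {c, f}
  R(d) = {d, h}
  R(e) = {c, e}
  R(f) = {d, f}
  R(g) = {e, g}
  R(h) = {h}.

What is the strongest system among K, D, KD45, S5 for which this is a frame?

D

Serial (axiom D): yes — every world has a successor (e.g. a R a).
Euclidean (axiom 5): no — a R g and a R a, but not g R a.
Transitive (axiom 4): no — a R g and g R e, but not a R e.
Reflexive (axiom T): yes — every world is R-related to itself.
So F validates K, D; KD45 would additionally require R to be Euclidean and transitive. The strongest is D.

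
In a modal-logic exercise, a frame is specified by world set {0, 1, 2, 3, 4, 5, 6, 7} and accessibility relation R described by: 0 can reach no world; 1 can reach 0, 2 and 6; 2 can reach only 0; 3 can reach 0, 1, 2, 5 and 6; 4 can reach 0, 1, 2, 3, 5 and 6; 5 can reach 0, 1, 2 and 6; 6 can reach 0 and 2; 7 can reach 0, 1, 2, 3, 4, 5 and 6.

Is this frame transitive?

Transitive: yes — every two-step R-path is closed by a direct edge.

Yes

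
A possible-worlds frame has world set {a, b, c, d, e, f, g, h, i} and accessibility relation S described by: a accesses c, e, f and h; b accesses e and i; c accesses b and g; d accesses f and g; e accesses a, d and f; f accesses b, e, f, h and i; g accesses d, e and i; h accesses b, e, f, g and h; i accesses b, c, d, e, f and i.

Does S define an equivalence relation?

Reflexive: no — a is not related to itself.
Symmetric: no — a S c but not c S a.
Transitive: no — a S c and c S b, but not a S b.
So S is not an equivalence relation.

No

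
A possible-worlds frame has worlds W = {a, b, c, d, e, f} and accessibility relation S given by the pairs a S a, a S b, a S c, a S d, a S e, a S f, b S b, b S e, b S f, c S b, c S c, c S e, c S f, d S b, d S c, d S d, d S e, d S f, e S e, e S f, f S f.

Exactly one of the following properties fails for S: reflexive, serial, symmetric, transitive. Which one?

symmetric

Reflexive: yes — every world is S-related to itself.
Serial: yes — every world has a successor (e.g. a S a).
Symmetric: no — a S b but not b S a.
Transitive: yes — every two-step S-path is closed by a direct edge.
Only symmetric fails.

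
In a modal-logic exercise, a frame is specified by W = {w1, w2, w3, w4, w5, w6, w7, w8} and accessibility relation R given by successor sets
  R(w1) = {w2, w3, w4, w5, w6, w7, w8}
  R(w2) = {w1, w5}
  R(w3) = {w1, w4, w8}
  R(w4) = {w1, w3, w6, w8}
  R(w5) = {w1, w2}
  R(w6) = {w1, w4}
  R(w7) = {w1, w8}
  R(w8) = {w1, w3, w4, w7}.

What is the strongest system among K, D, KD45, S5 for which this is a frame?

Serial (axiom D): yes — every world has a successor (e.g. w1 R w2).
Euclidean (axiom 5): no — w1 R w2 and w1 R w3, but not w2 R w3.
Transitive (axiom 4): no — w2 R w1 and w1 R w3, but not w2 R w3.
Reflexive (axiom T): no — w1 is not related to itself.
So F validates K, D; KD45 would additionally require R to be Euclidean and transitive. The strongest is D.

D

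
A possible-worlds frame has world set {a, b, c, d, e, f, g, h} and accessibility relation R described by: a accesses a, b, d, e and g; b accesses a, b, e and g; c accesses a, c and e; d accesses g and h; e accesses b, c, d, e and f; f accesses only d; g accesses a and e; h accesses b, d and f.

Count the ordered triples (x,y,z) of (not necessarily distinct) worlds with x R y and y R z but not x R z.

Enumerating: (a,d,h), (a,e,c), (a,e,f), (b,a,d), (b,e,c), (b,e,d), (b,e,f), (c,a,b), (c,a,d), (c,a,g), (c,e,b), (c,e,d), … and 25 more.
Total: 37.

37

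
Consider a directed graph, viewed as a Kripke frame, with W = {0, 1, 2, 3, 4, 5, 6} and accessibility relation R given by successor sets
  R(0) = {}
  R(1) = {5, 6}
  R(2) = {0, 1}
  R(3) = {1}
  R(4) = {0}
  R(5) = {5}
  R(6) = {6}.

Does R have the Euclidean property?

No

Euclidean: no — 1 R 5 and 1 R 6, but not 5 R 6.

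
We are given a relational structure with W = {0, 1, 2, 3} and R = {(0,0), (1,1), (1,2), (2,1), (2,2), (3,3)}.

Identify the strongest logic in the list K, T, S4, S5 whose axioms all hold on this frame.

Reflexive (axiom T): yes — every world is R-related to itself.
Transitive (axiom 4): yes — every two-step R-path is closed by a direct edge.
Euclidean (axiom 5): yes — any two successors of a common world are R-related.
So F validates K, T, S4, S5. The strongest is S5.

S5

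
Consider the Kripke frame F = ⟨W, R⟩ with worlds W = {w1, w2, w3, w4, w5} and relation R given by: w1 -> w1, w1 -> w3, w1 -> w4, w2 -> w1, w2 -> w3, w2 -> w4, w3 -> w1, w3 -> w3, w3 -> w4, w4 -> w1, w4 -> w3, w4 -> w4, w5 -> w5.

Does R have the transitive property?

Transitive: yes — every two-step R-path is closed by a direct edge.

Yes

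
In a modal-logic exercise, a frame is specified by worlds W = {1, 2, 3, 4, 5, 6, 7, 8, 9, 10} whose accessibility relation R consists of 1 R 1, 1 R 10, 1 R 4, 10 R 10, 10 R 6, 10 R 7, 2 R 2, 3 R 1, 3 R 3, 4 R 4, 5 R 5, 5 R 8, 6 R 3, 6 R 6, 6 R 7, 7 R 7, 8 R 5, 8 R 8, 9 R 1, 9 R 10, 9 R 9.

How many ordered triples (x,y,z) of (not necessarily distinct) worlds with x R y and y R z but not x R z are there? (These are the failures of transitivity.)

Enumerating: (1,10,6), (1,10,7), (10,6,3), (3,1,10), (3,1,4), (6,3,1), (9,1,4), (9,10,6), (9,10,7).

9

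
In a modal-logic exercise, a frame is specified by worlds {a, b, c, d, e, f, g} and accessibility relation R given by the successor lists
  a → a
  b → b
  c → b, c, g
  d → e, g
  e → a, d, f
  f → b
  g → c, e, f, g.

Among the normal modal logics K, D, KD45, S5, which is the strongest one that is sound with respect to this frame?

Serial (axiom D): yes — every world has a successor (e.g. a R a).
Euclidean (axiom 5): no — c R b and c R g, but not b R g.
Transitive (axiom 4): no — c R g and g R e, but not c R e.
Reflexive (axiom T): no — d is not related to itself.
So F validates K, D; KD45 would additionally require R to be Euclidean and transitive. The strongest is D.

D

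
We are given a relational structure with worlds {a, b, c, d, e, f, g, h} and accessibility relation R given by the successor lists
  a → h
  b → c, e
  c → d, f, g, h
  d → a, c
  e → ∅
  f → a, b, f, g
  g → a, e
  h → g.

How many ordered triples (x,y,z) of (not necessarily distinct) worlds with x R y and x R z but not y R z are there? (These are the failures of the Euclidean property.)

38

Enumerating: (a,h,h), (b,c,c), (b,c,e), (b,e,c), (b,e,e), (c,d,d), (c,d,f), (c,d,g), (c,d,h), (c,f,d), (c,f,h), (c,g,d), … and 26 more.
Total: 38.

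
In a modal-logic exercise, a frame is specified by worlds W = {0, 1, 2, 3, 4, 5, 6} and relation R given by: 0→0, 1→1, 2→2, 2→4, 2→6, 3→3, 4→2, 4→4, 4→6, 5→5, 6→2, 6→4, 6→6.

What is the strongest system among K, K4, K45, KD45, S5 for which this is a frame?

Transitive (axiom 4): yes — every two-step R-path is closed by a direct edge.
Euclidean (axiom 5): yes — any two successors of a common world are R-related.
Serial (axiom D): yes — every world has a successor (e.g. 0 R 0).
Reflexive (axiom T): yes — every world is R-related to itself.
So F validates K, K4, K45, KD45, S5. The strongest is S5.

S5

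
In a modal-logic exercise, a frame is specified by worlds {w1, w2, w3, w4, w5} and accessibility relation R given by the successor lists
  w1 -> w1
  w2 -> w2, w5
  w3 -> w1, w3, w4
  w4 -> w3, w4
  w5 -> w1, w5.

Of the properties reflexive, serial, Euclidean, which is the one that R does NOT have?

Euclidean

Reflexive: yes — every world is R-related to itself.
Serial: yes — every world has a successor (e.g. w1 R w1).
Euclidean: no — w3 R w1 and w3 R w4, but not w1 R w4.
Only Euclidean fails.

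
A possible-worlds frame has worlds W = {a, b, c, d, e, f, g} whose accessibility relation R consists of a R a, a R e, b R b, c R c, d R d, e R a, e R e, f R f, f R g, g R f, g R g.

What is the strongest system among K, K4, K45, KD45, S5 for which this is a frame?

Transitive (axiom 4): yes — every two-step R-path is closed by a direct edge.
Euclidean (axiom 5): yes — any two successors of a common world are R-related.
Serial (axiom D): yes — every world has a successor (e.g. a R a).
Reflexive (axiom T): yes — every world is R-related to itself.
So F validates K, K4, K45, KD45, S5. The strongest is S5.

S5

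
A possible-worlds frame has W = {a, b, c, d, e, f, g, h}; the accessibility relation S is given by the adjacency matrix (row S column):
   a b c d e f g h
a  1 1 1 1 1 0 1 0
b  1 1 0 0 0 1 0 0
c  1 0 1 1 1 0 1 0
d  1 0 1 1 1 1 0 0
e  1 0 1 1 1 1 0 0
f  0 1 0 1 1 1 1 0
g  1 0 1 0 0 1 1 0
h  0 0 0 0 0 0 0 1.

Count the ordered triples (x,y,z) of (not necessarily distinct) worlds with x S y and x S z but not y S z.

40

Enumerating: (a,b,c), (a,b,d), (a,b,e), (a,b,g), (a,c,b), (a,d,b), (a,d,g), (a,e,b), (a,e,g), (a,g,b), (a,g,d), (a,g,e), … and 28 more.
Total: 40.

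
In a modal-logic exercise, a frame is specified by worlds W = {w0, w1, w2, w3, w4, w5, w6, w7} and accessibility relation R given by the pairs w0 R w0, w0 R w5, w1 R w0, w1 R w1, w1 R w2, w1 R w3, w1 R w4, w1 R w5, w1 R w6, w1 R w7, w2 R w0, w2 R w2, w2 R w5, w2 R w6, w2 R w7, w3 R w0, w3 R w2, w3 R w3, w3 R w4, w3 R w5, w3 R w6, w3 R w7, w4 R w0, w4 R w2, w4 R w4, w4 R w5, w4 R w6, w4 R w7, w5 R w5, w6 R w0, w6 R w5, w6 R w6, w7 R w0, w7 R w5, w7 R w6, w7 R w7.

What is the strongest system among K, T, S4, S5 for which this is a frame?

Reflexive (axiom T): yes — every world is R-related to itself.
Transitive (axiom 4): yes — every two-step R-path is closed by a direct edge.
Euclidean (axiom 5): no — w1 R w0 and w1 R w2, but not w0 R w2.
So F validates K, T, S4; S5 would additionally require R to be Euclidean. The strongest is S4.

S4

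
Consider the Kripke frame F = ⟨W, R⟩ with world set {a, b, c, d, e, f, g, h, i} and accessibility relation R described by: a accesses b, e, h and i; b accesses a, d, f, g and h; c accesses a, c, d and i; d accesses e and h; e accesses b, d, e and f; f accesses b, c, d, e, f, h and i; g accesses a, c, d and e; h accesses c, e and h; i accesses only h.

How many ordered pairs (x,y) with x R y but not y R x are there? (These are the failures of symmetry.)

22

Enumerating: (a,e), (a,h), (a,i), (b,d), (b,g), (b,h), (c,a), (c,d), (c,i), (d,h), (e,b), (f,c), … and 10 more.
Total: 22.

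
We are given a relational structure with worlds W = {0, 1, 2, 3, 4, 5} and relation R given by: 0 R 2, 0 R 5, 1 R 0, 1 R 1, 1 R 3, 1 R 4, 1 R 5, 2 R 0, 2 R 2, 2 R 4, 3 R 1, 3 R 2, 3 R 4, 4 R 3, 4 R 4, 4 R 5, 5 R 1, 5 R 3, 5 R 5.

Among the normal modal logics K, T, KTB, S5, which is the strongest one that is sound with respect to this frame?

K

Reflexive (axiom T): no — 0 is not related to itself.
Symmetric (axiom B): no — 0 R 5 but not 5 R 0.
Euclidean (axiom 5): no — 0 R 2 and 0 R 5, but not 2 R 5.
So F validates K; T would additionally require R to be reflexive. The strongest is K.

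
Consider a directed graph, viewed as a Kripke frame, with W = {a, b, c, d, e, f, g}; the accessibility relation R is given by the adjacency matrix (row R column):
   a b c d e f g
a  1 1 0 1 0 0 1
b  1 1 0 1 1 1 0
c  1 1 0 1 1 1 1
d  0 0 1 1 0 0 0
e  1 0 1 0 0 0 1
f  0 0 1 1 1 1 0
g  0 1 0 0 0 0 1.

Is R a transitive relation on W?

No

Transitive: no — a R b and b R e, but not a R e.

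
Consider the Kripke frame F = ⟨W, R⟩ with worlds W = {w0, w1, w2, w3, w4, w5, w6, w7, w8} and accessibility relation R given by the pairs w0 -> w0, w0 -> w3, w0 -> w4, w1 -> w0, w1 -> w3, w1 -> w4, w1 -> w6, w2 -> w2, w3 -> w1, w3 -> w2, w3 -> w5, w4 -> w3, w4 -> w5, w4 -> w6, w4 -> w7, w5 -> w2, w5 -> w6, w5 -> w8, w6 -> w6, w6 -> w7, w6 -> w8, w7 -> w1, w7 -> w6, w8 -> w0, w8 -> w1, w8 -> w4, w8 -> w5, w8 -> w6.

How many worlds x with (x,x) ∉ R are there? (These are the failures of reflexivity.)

Enumerating: w1, w3, w4, w5, w7, w8.

6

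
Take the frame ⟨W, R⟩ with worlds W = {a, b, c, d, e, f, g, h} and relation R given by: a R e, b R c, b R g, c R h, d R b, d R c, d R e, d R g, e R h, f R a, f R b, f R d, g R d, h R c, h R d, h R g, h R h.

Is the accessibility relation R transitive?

Transitive: no — a R e and e R h, but not a R h.

No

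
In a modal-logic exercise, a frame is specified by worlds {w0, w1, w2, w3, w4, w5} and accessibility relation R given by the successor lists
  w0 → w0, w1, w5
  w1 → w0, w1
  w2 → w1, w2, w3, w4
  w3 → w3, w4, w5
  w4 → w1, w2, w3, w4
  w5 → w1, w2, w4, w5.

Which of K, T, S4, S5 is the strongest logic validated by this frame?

Reflexive (axiom T): yes — every world is R-related to itself.
Transitive (axiom 4): no — w0 R w5 and w5 R w2, but not w0 R w2.
Euclidean (axiom 5): no — w0 R w1 and w0 R w5, but not w1 R w5.
So F validates K, T; S4 would additionally require R to be transitive. The strongest is T.

T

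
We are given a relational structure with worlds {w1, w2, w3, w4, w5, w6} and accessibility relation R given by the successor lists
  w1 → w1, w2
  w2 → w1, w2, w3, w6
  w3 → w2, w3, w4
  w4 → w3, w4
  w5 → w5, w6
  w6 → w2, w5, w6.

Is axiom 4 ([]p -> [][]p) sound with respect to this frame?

No

The schema 4 characterises exactly the transitive frames.
Transitive: no — w1 R w2 and w2 R w3, but not w1 R w3.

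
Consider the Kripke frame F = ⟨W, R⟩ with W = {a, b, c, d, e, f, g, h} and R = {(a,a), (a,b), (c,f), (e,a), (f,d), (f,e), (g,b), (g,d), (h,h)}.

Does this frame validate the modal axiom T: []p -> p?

No

The schema T characterises exactly the reflexive frames.
Reflexive: no — b is not related to itself.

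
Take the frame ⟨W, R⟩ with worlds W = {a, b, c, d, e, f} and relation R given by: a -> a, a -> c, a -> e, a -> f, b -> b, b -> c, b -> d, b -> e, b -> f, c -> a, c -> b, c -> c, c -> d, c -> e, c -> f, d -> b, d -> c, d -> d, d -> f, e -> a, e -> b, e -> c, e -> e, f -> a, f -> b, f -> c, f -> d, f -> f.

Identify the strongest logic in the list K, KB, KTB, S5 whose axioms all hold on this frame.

Symmetric (axiom B): yes — every pair in R has its reverse in R.
Reflexive (axiom T): yes — every world is R-related to itself.
Euclidean (axiom 5): no — a R e and a R f, but not e R f.
So F validates K, KB, KTB; S5 would additionally require R to be Euclidean. The strongest is KTB.

KTB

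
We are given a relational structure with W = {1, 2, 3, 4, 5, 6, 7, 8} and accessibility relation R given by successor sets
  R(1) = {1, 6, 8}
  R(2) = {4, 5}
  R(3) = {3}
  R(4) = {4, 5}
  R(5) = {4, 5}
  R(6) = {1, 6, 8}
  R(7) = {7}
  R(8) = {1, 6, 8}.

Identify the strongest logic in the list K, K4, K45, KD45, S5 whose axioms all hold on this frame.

KD45

Transitive (axiom 4): yes — every two-step R-path is closed by a direct edge.
Euclidean (axiom 5): yes — any two successors of a common world are R-related.
Serial (axiom D): yes — every world has a successor (e.g. 1 R 1).
Reflexive (axiom T): no — 2 is not related to itself.
So F validates K, K4, K45, KD45; S5 would additionally require R to be reflexive. The strongest is KD45.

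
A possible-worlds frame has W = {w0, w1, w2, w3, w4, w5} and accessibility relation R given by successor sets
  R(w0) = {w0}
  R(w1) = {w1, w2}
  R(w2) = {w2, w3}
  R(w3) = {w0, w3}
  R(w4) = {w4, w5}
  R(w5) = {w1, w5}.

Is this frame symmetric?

No

Symmetric: no — w1 R w2 but not w2 R w1.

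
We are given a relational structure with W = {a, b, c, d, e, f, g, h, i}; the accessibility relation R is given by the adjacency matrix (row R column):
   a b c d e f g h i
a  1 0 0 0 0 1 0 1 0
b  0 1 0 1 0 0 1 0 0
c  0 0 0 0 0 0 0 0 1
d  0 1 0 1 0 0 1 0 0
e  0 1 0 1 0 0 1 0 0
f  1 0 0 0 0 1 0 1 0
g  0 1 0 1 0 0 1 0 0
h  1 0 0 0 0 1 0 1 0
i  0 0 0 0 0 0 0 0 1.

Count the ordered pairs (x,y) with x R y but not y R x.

Enumerating: (c,i), (e,b), (e,d), (e,g).

4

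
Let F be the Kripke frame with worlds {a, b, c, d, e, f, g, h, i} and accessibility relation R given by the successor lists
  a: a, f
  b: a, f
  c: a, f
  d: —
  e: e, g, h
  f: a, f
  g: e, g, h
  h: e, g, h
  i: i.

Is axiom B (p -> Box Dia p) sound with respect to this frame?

By correspondence theory, B is valid on a frame iff R is symmetric.
Symmetric: no — b R a but not a R b.

No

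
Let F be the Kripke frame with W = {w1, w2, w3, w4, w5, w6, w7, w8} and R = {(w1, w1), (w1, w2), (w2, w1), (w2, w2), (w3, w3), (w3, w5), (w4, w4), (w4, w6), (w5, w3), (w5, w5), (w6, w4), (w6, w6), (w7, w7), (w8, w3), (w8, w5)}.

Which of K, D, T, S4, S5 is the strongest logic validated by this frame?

D

Serial (axiom D): yes — every world has a successor (e.g. w1 R w1).
Reflexive (axiom T): no — w8 is not related to itself.
Transitive (axiom 4): yes — every two-step R-path is closed by a direct edge.
Euclidean (axiom 5): yes — any two successors of a common world are R-related.
So F validates K, D; T would additionally require R to be reflexive. The strongest is D.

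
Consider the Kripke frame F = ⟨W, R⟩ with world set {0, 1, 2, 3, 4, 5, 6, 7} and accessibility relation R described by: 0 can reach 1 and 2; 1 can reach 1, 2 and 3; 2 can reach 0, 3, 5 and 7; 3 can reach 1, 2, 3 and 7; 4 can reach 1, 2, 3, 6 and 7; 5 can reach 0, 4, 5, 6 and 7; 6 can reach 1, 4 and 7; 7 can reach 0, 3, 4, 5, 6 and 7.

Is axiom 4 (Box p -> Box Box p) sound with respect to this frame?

No

Axiom 4 corresponds to the accessibility relation being transitive.
Transitive: no — 0 R 1 and 1 R 3, but not 0 R 3.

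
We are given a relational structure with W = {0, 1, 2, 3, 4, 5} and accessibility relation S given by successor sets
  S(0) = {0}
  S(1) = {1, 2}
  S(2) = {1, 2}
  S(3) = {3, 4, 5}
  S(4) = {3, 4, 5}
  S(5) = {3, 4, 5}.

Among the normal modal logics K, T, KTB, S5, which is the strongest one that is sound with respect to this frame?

Reflexive (axiom T): yes — every world is S-related to itself.
Symmetric (axiom B): yes — every pair in S has its reverse in S.
Euclidean (axiom 5): yes — any two successors of a common world are S-related.
So F validates K, T, KTB, S5. The strongest is S5.

S5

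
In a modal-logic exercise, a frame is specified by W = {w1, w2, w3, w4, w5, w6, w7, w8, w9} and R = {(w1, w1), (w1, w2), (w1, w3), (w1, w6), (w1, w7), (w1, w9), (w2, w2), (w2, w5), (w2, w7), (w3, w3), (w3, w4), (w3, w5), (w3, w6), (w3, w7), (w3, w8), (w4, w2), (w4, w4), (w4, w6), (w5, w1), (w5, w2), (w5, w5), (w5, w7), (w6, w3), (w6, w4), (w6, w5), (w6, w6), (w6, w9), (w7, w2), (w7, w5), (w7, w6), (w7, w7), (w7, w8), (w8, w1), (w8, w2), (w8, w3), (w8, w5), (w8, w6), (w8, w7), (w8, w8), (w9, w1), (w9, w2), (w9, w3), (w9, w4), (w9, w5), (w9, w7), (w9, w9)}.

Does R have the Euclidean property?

No

Euclidean: no — w1 R w2 and w1 R w3, but not w2 R w3.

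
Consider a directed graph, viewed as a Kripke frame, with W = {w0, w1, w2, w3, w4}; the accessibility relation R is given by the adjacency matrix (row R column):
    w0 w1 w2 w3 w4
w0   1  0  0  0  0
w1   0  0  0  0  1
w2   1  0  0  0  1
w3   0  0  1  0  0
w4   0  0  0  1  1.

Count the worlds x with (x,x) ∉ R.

Enumerating: w1, w2, w3.

3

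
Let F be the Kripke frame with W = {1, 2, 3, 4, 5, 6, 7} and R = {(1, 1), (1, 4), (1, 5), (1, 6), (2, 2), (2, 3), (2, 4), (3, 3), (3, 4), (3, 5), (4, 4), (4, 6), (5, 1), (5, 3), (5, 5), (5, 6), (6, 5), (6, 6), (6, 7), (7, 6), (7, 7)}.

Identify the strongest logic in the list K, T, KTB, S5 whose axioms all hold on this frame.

T

Reflexive (axiom T): yes — every world is R-related to itself.
Symmetric (axiom B): no — 1 R 4 but not 4 R 1.
Euclidean (axiom 5): no — 1 R 4 and 1 R 5, but not 4 R 5.
So F validates K, T; KTB would additionally require R to be symmetric. The strongest is T.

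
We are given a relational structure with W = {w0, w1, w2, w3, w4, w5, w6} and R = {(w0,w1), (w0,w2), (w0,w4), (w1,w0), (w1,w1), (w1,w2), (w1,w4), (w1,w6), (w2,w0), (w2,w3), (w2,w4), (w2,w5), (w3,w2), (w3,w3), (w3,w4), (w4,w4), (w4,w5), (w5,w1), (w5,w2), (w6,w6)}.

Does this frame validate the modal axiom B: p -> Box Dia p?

By correspondence theory, B is valid on a frame iff R is symmetric.
Symmetric: no — w0 R w4 but not w4 R w0.

No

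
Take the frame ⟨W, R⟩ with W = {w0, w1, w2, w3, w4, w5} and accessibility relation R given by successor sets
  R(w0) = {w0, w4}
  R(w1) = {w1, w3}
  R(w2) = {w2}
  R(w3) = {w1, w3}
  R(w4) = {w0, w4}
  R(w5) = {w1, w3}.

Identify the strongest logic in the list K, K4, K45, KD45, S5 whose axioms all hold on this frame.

KD45

Transitive (axiom 4): yes — every two-step R-path is closed by a direct edge.
Euclidean (axiom 5): yes — any two successors of a common world are R-related.
Serial (axiom D): yes — every world has a successor (e.g. w0 R w0).
Reflexive (axiom T): no — w5 is not related to itself.
So F validates K, K4, K45, KD45; S5 would additionally require R to be reflexive. The strongest is KD45.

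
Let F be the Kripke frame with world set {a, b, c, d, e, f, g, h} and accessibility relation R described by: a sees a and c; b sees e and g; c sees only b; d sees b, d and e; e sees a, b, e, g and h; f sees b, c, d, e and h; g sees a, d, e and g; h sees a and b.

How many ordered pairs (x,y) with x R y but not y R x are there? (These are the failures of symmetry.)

Enumerating: (a,c), (b,g), (c,b), (d,b), (d,e), (e,a), (e,h), (f,b), (f,c), (f,d), (f,e), (f,h), (g,a), (g,d), (h,a), (h,b).

16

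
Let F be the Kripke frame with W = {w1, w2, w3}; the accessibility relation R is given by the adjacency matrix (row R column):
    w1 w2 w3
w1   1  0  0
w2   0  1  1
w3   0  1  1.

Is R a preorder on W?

Reflexive: yes — every world is R-related to itself.
Transitive: yes — every two-step R-path is closed by a direct edge.
So R is a preorder.

Yes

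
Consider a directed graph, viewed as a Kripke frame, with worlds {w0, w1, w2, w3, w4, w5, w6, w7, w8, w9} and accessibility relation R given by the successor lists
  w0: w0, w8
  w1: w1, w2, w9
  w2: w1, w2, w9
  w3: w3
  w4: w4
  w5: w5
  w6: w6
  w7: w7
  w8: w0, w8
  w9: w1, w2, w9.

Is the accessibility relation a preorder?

Yes

Reflexive: yes — every world is R-related to itself.
Transitive: yes — every two-step R-path is closed by a direct edge.
So R is a preorder.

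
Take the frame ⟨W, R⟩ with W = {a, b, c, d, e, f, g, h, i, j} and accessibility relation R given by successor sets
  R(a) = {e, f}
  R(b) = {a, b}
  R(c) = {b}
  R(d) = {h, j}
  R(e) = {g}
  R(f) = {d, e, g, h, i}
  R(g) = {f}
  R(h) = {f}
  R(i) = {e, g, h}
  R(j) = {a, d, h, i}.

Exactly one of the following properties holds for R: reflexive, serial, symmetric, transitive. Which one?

serial

Reflexive: no — a is not related to itself.
Serial: yes — every world has a successor (e.g. a R e).
Symmetric: no — a R e but not e R a.
Transitive: no — a R e and e R g, but not a R g.
Only serial holds.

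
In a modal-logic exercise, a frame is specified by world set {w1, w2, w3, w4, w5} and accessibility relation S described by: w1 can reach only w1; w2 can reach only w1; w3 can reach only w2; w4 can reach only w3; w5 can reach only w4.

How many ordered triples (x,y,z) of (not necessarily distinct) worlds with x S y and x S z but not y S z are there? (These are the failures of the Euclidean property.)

3

Enumerating: (w3,w2,w2), (w4,w3,w3), (w5,w4,w4).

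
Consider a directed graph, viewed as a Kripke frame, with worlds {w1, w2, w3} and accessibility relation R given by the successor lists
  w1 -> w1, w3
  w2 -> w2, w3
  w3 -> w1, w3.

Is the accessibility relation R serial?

Serial: yes — every world has a successor (e.g. w1 R w1).

Yes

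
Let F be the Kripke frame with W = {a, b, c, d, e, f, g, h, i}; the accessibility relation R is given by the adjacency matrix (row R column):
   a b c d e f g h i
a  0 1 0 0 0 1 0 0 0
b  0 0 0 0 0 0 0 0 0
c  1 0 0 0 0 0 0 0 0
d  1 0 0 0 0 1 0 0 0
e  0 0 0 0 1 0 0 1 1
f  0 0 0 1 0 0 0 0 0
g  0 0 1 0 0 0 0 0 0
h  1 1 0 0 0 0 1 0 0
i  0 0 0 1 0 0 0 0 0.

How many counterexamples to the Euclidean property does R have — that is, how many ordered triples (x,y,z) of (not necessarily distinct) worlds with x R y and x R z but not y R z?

Enumerating: (a,b,b), (a,b,f), (a,f,b), (a,f,f), (c,a,a), (d,a,a), (d,f,a), (d,f,f), (e,h,e), (e,h,h), (e,h,i), (e,i,e), … and 13 more.
Total: 25.

25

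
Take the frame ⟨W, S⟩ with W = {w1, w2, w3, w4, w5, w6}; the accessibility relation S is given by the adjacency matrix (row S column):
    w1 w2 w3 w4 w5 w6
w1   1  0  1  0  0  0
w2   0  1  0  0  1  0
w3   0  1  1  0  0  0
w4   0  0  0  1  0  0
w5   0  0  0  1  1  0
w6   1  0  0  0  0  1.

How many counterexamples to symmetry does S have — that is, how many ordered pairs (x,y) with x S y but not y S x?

5

Enumerating: (w1,w3), (w2,w5), (w3,w2), (w5,w4), (w6,w1).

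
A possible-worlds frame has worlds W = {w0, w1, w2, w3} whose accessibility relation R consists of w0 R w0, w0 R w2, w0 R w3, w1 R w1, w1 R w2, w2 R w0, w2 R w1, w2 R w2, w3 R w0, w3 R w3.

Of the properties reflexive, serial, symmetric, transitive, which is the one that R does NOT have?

Reflexive: yes — every world is R-related to itself.
Serial: yes — every world has a successor (e.g. w0 R w0).
Symmetric: yes — every pair in R has its reverse in R.
Transitive: no — w0 R w2 and w2 R w1, but not w0 R w1.
Only transitive fails.

transitive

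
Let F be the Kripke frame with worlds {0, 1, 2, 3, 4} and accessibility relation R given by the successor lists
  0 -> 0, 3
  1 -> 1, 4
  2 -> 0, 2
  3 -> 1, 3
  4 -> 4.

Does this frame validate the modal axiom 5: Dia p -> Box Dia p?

No

The schema 5 characterises exactly the Euclidean frames.
Euclidean: no — 0 R 3 and 0 R 0, but not 3 R 0.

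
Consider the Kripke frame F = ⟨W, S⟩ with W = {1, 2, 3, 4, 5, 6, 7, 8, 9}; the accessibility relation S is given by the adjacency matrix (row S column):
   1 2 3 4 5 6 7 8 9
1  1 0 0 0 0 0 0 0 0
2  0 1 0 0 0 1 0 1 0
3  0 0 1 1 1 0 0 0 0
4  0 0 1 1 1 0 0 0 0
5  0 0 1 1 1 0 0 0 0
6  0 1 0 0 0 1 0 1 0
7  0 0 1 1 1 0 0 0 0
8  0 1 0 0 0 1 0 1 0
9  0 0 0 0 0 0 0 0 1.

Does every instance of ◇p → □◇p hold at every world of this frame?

The schema 5 characterises exactly the Euclidean frames.
Euclidean: yes — any two successors of a common world are S-related.

Yes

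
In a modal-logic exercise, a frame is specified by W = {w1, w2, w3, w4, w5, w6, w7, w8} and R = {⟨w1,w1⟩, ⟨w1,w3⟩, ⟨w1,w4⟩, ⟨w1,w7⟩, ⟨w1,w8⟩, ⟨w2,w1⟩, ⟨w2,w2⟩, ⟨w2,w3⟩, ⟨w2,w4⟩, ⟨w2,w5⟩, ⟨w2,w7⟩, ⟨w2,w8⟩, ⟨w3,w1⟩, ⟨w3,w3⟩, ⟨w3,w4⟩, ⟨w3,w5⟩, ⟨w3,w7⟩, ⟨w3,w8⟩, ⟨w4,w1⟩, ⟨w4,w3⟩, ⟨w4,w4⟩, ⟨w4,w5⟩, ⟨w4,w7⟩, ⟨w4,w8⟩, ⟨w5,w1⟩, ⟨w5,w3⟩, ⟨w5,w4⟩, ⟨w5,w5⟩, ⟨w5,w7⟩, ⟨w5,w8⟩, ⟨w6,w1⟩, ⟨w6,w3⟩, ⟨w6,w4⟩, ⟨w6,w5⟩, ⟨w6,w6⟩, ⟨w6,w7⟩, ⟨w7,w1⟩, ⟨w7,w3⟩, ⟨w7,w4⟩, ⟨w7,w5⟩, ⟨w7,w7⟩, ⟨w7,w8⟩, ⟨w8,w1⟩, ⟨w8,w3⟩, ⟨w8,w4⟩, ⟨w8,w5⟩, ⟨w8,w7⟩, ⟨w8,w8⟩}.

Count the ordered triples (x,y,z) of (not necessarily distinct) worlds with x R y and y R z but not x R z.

Enumerating: (w1,w3,w5), (w1,w4,w5), (w1,w7,w5), (w1,w8,w5), (w6,w1,w8), (w6,w3,w8), (w6,w4,w8), (w6,w5,w8), (w6,w7,w8).

9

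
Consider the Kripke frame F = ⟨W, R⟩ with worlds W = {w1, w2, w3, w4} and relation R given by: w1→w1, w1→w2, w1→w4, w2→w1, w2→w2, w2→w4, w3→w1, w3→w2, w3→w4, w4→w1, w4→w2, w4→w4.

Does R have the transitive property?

Yes

Transitive: yes — every two-step R-path is closed by a direct edge.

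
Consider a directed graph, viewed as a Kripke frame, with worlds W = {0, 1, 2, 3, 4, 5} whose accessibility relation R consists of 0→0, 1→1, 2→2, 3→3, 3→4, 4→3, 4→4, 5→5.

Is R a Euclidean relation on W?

Euclidean: yes — any two successors of a common world are R-related.

Yes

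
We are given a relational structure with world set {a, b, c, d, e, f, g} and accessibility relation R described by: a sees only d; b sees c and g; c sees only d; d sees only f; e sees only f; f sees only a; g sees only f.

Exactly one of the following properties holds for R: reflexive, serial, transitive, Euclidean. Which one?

Reflexive: no — a is not related to itself.
Serial: yes — every world has a successor (e.g. a R d).
Transitive: no — a R d and d R f, but not a R f.
Euclidean: no — b R c and b R g, but not c R g.
Only serial holds.

serial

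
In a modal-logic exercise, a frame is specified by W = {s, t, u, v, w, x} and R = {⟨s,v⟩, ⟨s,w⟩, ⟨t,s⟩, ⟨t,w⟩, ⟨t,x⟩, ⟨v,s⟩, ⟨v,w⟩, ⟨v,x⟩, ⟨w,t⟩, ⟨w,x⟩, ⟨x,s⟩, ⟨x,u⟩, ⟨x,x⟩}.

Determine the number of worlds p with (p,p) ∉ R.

5

Enumerating: s, t, u, v, w.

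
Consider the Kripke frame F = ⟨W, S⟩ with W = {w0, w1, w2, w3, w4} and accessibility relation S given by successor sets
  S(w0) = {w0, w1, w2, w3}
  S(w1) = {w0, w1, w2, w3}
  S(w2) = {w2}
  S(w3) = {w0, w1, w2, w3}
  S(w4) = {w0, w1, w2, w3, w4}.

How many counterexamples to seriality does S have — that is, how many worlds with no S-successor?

0

S is serial; there are no such worlds.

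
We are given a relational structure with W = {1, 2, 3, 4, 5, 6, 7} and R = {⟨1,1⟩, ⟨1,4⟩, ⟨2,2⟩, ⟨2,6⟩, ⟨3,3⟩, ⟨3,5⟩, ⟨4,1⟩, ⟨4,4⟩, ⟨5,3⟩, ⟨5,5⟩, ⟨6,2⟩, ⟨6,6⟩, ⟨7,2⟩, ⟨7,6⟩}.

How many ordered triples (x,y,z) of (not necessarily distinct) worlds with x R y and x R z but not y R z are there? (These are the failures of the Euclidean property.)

0

R is Euclidean; there are no such tuples.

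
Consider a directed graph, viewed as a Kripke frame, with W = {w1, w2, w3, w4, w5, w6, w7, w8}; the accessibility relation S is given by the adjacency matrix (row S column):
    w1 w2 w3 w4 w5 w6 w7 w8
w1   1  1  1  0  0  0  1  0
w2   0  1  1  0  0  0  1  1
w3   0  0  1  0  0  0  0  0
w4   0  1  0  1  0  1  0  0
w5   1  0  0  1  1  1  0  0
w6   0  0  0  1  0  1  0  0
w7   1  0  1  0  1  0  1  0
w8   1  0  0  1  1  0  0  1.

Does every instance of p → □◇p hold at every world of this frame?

The schema B characterises exactly the symmetric frames.
Symmetric: no — w1 S w2 but not w2 S w1.

No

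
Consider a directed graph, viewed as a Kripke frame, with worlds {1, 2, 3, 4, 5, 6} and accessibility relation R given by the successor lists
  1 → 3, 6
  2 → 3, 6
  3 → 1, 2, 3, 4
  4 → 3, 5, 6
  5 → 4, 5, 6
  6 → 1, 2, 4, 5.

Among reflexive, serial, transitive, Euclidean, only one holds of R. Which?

Reflexive: no — 1 is not related to itself.
Serial: yes — every world has a successor (e.g. 1 R 3).
Transitive: no — 1 R 3 and 3 R 2, but not 1 R 2.
Euclidean: no — 1 R 3 and 1 R 6, but not 3 R 6.
Only serial holds.

serial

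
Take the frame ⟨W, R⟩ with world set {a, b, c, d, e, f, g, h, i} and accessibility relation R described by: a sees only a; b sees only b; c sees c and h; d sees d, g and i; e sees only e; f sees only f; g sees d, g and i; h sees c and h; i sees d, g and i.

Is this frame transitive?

Yes

Transitive: yes — every two-step R-path is closed by a direct edge.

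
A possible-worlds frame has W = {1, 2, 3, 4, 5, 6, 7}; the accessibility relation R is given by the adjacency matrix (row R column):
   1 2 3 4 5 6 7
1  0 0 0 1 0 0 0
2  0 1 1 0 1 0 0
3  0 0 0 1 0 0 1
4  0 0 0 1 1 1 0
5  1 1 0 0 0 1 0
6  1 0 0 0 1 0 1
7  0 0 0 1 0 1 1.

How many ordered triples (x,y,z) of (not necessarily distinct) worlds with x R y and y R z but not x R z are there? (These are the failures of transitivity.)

Enumerating: (1,4,5), (1,4,6), (2,3,4), (2,3,7), (2,5,1), (2,5,6), (3,4,5), (3,4,6), (3,7,6), (4,5,1), (4,5,2), (4,6,1), … and 14 more.
Total: 26.

26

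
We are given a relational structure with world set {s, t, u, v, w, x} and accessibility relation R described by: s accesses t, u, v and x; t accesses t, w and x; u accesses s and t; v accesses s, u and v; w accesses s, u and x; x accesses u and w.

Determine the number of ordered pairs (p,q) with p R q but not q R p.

9

Enumerating: (s,t), (s,x), (t,w), (t,x), (u,t), (v,u), (w,s), (w,u), (x,u).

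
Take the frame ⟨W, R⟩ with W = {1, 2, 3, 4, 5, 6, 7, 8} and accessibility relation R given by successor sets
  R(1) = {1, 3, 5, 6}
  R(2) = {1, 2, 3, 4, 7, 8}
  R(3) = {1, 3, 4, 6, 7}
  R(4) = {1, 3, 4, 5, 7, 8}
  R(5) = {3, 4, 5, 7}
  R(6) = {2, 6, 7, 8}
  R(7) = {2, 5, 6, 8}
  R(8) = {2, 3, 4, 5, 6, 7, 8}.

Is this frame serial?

Yes

Serial: yes — every world has a successor (e.g. 1 R 1).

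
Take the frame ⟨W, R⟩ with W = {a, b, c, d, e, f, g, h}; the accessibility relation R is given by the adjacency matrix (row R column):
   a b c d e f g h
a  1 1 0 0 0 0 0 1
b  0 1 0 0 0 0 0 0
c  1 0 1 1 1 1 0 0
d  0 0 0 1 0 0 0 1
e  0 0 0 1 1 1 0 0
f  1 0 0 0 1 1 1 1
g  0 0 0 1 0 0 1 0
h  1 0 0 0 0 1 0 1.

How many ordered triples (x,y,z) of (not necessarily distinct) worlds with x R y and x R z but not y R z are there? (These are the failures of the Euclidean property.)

33

Enumerating: (a,b,a), (a,b,h), (a,h,b), (c,a,c), (c,a,d), (c,a,e), (c,a,f), (c,d,a), (c,d,c), (c,d,e), (c,d,f), (c,e,a), … and 21 more.
Total: 33.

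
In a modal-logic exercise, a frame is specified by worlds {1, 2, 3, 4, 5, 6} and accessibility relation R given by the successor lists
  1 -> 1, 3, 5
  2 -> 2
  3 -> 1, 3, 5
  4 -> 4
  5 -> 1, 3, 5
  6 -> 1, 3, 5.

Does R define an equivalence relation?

No

Reflexive: no — 6 is not related to itself.
Symmetric: no — 6 R 1 but not 1 R 6.
Transitive: yes — every two-step R-path is closed by a direct edge.
So R is not an equivalence relation.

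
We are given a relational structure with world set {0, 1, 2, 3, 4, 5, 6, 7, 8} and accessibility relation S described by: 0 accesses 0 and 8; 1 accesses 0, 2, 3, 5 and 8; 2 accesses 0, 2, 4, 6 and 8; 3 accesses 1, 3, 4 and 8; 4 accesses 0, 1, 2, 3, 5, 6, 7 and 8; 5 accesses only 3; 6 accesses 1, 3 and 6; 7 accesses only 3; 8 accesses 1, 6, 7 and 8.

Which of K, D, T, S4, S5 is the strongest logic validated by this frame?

Serial (axiom D): yes — every world has a successor (e.g. 0 S 0).
Reflexive (axiom T): no — 1 is not related to itself.
Transitive (axiom 4): no — 0 S 8 and 8 S 1, but not 0 S 1.
Euclidean (axiom 5): no — 1 S 0 and 1 S 2, but not 0 S 2.
So F validates K, D; T would additionally require S to be reflexive. The strongest is D.

D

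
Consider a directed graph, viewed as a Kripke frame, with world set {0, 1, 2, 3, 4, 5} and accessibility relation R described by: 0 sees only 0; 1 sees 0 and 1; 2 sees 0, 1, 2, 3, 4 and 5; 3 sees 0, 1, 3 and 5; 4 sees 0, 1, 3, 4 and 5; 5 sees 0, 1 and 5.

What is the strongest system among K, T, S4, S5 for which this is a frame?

S4

Reflexive (axiom T): yes — every world is R-related to itself.
Transitive (axiom 4): yes — every two-step R-path is closed by a direct edge.
Euclidean (axiom 5): no — 2 R 0 and 2 R 1, but not 0 R 1.
So F validates K, T, S4; S5 would additionally require R to be Euclidean. The strongest is S4.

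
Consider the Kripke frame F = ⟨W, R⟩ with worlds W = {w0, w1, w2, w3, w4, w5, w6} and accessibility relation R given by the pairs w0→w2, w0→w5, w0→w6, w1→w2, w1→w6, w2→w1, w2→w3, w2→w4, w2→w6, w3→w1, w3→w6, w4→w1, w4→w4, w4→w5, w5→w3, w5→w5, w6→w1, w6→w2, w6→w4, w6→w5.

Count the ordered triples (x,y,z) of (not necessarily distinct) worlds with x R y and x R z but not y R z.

Enumerating: (w0,w2,w2), (w0,w2,w5), (w0,w5,w2), (w0,w5,w6), (w0,w6,w6), (w1,w2,w2), (w1,w6,w6), (w2,w1,w1), (w2,w1,w3), (w2,w1,w4), (w2,w3,w3), (w2,w3,w4), … and 22 more.
Total: 34.

34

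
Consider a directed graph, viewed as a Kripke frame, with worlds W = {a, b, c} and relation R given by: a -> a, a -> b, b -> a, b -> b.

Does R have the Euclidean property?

Yes

Euclidean: yes — any two successors of a common world are R-related.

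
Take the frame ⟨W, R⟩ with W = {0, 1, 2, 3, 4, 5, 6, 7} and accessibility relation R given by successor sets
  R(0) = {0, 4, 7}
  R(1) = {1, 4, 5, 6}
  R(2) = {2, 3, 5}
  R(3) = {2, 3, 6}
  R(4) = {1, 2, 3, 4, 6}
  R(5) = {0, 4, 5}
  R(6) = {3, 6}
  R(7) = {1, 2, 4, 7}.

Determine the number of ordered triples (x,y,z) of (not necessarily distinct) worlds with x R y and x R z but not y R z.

Enumerating: (0,4,0), (0,4,7), (0,7,0), (1,4,5), (1,5,1), (1,5,6), (1,6,1), (1,6,4), (1,6,5), (2,3,5), (2,5,2), (2,5,3), … and 21 more.
Total: 33.

33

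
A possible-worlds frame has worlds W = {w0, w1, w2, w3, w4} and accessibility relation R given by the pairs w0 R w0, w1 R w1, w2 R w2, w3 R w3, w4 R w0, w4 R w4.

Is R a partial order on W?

Yes

Reflexive: yes — every world is R-related to itself.
Transitive: yes — every two-step R-path is closed by a direct edge.
Antisymmetric: yes — no distinct pair is related both ways.
So R is a partial order.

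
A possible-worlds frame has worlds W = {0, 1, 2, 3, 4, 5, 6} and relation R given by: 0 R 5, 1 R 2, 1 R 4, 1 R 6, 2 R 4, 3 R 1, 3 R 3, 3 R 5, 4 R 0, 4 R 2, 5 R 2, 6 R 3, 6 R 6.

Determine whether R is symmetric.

No

Symmetric: no — 0 R 5 but not 5 R 0.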